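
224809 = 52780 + 172029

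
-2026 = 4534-6560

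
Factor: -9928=-1*2^3*17^1*73^1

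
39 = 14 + 25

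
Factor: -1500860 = -1*2^2*5^1*101^1*743^1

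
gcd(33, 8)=1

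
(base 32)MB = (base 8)1313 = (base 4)23023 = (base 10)715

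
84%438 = 84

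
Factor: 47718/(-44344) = -1 * 2^(-2) * 3^2 * 11^1 * 23^(-1) = -99/92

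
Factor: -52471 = -1 * 137^1 * 383^1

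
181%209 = 181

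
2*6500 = 13000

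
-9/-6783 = 3/2261 ≈ 0.00133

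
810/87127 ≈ 0.00930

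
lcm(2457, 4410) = 171990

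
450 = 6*75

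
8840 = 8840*1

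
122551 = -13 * (-9427)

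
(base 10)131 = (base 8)203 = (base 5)1011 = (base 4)2003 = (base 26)51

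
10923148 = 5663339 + 5259809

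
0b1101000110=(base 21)1ij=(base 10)838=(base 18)2aa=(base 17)2f5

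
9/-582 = -3/194 ≈ -0.0155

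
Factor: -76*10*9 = -1*2^3*3^2*5^1*19^1 = -6840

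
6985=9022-2037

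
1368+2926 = 4294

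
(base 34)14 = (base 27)1b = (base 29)19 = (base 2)100110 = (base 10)38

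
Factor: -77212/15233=-1 * 2^2 * 97^1 * 199^1 * 15233^(-1)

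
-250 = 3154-3404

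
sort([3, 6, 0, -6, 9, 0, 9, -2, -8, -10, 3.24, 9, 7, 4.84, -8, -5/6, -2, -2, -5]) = [-10, -8, -8, -6, -5, -2, -2, -2, -5/6, 0, 0, 3, 3.24, 4.84, 6, 7, 9, 9, 9]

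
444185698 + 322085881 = 766271579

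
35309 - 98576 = -63267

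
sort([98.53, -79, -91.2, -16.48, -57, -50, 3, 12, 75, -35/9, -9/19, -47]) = [-91.2, -79, -57, -50, -47, -16.48, -35/9, -9/19, 3, 12, 75, 98.53]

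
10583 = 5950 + 4633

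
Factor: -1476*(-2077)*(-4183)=-1*2^2*3^2*31^1*41^1*47^1*67^1*89^1=-12823622316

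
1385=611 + 774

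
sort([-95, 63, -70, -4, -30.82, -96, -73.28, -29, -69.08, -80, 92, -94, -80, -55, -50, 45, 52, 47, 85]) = [-96, -95, -94, -80, -80, -73.28, -70, -69.08, -55, -50, -30.82, -29, -4, 45, 47, 52, 63, 85, 92]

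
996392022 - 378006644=618385378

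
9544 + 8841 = 18385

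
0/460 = 0 = 0.00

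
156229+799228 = 955457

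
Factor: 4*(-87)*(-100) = 2^4*3^1*5^2*29^1 = 34800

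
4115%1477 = 1161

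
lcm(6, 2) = 6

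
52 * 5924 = 308048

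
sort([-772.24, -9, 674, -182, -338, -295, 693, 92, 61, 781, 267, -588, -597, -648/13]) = [-772.24, -597, -588, -338, -295, -182, -648/13, -9, 61, 92, 267, 674, 693, 781]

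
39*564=21996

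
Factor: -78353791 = -1 * 78353791^1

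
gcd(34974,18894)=402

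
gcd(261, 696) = 87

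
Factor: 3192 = 2^3*3^1*7^1*19^1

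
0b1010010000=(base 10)656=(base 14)34c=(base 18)208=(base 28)nc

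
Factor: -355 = -1*5^1*71^1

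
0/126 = 0 = 0.00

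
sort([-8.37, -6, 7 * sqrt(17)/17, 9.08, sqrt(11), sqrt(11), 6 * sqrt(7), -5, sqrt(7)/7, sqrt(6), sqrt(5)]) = [-8.37, -6, -5, sqrt(7)/7, 7 * sqrt(17)/17, sqrt(5), sqrt(6), sqrt(11), sqrt(11), 9.08, 6 * sqrt(7)]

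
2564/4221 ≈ 0.607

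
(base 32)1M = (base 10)54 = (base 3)2000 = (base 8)66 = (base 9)60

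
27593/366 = 75 + 143/366 ≈ 75.39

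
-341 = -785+444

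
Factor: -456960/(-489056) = 2^3 * 3^1 * 5^1 * 7^1 * 29^(-1) * 31^(-1) = 840/899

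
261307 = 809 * 323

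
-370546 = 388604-759150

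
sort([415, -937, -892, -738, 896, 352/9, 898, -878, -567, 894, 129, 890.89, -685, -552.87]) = [-937, -892, -878, -738, -685, -567, -552.87, 352/9, 129, 415, 890.89, 894, 896, 898]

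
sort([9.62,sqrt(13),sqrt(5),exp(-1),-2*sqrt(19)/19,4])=[-2*sqrt(19)/19,exp(-1),sqrt(5),sqrt(13),4,9.62]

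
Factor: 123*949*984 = 2^3*3^2*13^1*41^2*73^1 = 114859368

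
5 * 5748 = 28740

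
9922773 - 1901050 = 8021723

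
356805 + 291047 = 647852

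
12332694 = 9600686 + 2732008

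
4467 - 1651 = 2816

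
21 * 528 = 11088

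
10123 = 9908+215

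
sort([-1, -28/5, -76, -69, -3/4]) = [-76, -69, -28/5, -1, -3/4]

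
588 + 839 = 1427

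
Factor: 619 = 619^1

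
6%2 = 0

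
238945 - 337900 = -98955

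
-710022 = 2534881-3244903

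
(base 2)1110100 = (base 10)116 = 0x74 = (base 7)224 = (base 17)6e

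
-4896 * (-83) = 406368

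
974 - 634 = 340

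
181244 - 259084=-77840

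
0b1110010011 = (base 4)32103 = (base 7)2445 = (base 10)915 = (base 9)1226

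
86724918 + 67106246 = 153831164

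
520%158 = 46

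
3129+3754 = 6883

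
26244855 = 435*60333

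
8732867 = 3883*2249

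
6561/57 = 2187/19≈115.11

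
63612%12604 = 592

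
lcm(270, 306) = 4590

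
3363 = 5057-1694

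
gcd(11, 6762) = 1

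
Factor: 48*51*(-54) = -1*2^5*3^5*17^1 = -132192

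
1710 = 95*18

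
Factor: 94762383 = 3^1*3079^1*10259^1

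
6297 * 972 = 6120684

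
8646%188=186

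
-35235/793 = -44-343/793 ≈ -44.43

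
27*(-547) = -14769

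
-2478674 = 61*(-40634)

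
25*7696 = 192400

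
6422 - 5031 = 1391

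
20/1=20=20.00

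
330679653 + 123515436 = 454195089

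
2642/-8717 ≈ -0.303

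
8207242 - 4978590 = 3228652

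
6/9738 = 1/1623 ≈ 0.000616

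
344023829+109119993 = 453143822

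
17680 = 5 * 3536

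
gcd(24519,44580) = 2229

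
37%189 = 37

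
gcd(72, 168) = 24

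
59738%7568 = 6762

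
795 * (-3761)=-2989995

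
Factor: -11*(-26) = 2^1*11^1*13^1 = 286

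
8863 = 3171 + 5692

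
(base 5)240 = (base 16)46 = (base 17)42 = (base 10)70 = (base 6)154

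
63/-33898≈-0.00186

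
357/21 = 17 = 17.00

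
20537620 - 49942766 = -29405146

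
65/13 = 5 = 5.00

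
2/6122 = 1/3061 ≈ 0.000327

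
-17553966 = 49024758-66578724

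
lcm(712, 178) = 712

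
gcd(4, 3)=1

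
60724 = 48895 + 11829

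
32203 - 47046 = -14843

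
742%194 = 160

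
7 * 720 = 5040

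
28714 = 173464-144750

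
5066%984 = 146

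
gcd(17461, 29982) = 19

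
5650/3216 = 1+1217/1608 ≈ 1.76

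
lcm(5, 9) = 45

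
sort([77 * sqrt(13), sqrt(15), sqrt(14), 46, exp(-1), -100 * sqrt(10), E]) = [-100 * sqrt(10), exp(-1), E, sqrt(14), sqrt(15), 46, 77 * sqrt(13)]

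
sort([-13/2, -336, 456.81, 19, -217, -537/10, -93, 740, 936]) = [-336, -217, -93, -537/10, -13/2, 19, 456.81, 740, 936]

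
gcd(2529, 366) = 3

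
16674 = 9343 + 7331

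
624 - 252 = 372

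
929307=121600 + 807707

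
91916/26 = 3535 + 3/13 ≈ 3535.23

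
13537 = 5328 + 8209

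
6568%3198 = 172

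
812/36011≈0.0225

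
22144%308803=22144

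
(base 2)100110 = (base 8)46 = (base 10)38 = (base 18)22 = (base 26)1c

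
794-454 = 340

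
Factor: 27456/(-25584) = -1*2^2*11^1*41^(-1) = -44/41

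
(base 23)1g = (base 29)1a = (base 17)25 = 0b100111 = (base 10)39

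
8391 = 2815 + 5576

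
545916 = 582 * 938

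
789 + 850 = 1639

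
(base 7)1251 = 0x1dd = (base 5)3402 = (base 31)fc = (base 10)477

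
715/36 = 19 + 31/36 ≈ 19.86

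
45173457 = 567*79671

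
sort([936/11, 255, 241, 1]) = [1, 936/11, 241, 255]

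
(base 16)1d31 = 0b1110100110001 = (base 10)7473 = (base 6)54333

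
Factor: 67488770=2^1*5^1*2131^1*3167^1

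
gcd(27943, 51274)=1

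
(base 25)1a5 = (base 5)12010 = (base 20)240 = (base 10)880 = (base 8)1560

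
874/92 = 9 + 1/2 = 9.50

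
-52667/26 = -2025-17/26 ≈ -2025.65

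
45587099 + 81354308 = 126941407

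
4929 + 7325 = 12254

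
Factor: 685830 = 2^1*3^1*5^1*22861^1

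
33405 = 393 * 85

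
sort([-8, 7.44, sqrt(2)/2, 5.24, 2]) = [-8, sqrt(2)/2, 2, 5.24, 7.44]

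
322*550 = 177100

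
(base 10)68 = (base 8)104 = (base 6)152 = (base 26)2g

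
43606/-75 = -581 - 31/75 ≈ -581.41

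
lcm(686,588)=4116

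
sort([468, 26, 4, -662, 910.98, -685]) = [-685, -662, 4, 26, 468, 910.98]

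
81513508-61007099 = 20506409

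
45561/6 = 7593 + 1/2 = 7593.50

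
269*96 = 25824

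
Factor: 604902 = 2^1*3^1*181^1*557^1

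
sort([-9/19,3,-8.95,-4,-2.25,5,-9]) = [-9,-8.95,-4,-2.25,-9/19,3,5]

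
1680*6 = 10080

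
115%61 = 54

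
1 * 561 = 561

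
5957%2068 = 1821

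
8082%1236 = 666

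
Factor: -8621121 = -1*3^1*2873707^1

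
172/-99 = -1 - 73/99 ≈ -1.74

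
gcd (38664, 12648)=24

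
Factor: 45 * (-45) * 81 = -1 * 3^8 * 5^2 = -164025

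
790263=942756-152493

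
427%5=2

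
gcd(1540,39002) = 2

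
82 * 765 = 62730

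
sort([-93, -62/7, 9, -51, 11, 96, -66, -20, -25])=[-93, -66, -51, -25, -20, -62/7, 9, 11, 96]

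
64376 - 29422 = 34954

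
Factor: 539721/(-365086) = -1*2^(-1)*3^2*7^1*13^1*277^(-1) = -819/554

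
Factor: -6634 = -1 * 2^1 * 31^1 * 107^1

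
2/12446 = 1/6223 ≈ 0.000161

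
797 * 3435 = 2737695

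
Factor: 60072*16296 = 2^6*3^2*7^1*97^1*2503^1 = 978933312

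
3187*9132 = 29103684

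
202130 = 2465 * 82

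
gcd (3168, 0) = 3168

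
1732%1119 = 613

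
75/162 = 25/54≈0.463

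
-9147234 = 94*(-97311) 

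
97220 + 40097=137317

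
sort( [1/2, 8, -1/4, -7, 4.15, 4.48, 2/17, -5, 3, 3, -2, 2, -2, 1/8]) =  [-7, -5, -2, -2, -1/4, 2/17, 1/8, 1/2, 2, 3, 3, 4.15, 4.48, 8]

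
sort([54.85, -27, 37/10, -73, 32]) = [-73, -27, 37/10, 32, 54.85]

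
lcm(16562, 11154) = 546546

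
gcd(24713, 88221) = 1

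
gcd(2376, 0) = 2376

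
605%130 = 85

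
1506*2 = 3012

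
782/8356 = 391/4178 ≈ 0.0936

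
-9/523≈-0.0172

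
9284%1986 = 1340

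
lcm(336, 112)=336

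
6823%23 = 15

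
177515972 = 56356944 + 121159028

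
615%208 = 199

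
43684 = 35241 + 8443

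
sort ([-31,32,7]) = [-31,7,32]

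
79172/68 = 19793/17 ≈ 1164.29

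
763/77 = 109/11 ≈ 9.91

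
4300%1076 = 1072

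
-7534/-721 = 10+324/721 ≈ 10.45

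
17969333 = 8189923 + 9779410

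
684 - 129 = 555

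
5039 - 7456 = -2417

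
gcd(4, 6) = 2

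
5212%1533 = 613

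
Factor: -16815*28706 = -1*2^1*3^1*5^1*19^1*31^1*59^1*463^1 = -482691390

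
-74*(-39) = 2886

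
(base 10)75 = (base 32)2b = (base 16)4b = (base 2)1001011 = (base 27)2l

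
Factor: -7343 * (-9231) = 3^1 * 7^1 * 17^1 * 181^1 * 1049^1 = 67783233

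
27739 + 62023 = 89762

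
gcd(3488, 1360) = 16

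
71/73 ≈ 0.973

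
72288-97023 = -24735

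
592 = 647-55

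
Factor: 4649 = 4649^1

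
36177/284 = 127 + 109/284 ≈ 127.38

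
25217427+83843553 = 109060980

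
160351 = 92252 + 68099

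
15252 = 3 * 5084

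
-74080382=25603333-99683715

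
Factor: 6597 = 3^2*733^1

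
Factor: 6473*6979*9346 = 2^1*7^1*997^1*4673^1*6473^1 = 422206176182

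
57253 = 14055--43198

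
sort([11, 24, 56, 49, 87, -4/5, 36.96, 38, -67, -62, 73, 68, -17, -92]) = [-92, -67, -62, -17, -4/5, 11, 24, 36.96, 38, 49, 56, 68, 73, 87]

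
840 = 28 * 30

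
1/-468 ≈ -0.00214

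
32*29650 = 948800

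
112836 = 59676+53160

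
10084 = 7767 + 2317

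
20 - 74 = -54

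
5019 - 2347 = 2672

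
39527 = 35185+4342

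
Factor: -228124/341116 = -1 * 13^1 * 41^1 * 797^(-1) = -533/797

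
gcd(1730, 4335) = 5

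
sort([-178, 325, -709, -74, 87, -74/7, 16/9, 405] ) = [-709, -178, -74, -74/7, 16/9, 87, 325, 405] 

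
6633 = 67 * 99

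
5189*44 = 228316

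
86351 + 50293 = 136644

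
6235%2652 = 931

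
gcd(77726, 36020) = 2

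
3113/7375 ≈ 0.422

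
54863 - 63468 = -8605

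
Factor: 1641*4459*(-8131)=-1*3^1*7^3*13^1*47^1*173^1*547^1=-59496307689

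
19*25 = 475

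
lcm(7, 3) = 21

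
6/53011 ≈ 0.000113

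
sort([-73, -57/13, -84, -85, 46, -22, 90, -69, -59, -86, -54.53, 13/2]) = [-86, -85, -84, -73, -69, -59, -54.53, -22, -57/13, 13/2, 46, 90]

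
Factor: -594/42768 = -1 * 2^(-3) * 3^(-2) = -1/72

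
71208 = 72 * 989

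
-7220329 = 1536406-8756735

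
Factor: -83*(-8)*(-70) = -1*2^4*5^1*7^1*83^1 = -46480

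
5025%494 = 85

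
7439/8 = 929+7/8 ≈ 929.88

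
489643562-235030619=254612943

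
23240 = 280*83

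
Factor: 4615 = 5^1 * 13^1 * 71^1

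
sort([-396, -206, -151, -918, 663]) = [-918, -396, -206, -151, 663]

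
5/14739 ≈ 0.000339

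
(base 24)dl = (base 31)an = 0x14d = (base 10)333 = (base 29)be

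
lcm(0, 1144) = 0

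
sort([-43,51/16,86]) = [-43,51/16,86]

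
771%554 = 217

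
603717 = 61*9897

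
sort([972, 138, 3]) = [3, 138, 972]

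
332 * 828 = 274896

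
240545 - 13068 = 227477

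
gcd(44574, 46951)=1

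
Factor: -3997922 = -1 * 2^1 * 1998961^1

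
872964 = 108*8083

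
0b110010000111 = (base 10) 3207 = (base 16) c87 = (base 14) 1251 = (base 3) 11101210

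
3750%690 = 300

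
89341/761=117+304/761 ≈ 117.40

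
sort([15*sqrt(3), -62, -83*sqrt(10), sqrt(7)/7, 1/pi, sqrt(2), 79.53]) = [-83*sqrt(10), -62, 1/pi, sqrt(7)/7, sqrt(2), 15*sqrt(3), 79.53]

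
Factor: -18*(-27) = 2^1*3^5 = 486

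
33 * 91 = 3003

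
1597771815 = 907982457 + 689789358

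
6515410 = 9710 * 671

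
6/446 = 3/223 ≈ 0.0135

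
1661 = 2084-423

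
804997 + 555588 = 1360585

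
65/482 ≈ 0.135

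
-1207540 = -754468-453072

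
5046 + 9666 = 14712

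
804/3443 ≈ 0.234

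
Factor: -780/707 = -1 * 2^2 * 3^1 * 5^1 * 7^ (-1) * 13^1 * 101^ (-1)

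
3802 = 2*1901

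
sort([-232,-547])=[-547,-232]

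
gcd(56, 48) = 8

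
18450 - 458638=-440188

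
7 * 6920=48440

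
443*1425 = 631275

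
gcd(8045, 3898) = 1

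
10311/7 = 1473 = 1473.00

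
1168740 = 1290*906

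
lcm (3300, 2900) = 95700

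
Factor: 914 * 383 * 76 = 2^3 * 19^1 * 383^1 * 457^1 = 26604712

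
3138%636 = 594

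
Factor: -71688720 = -1 * 2^4 * 3^1 * 5^1 * 281^1 * 1063^1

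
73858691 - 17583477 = 56275214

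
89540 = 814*110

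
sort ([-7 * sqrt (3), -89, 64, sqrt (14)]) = [-89, -7 * sqrt (3), sqrt (14), 64]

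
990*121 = 119790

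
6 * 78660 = 471960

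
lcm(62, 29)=1798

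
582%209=164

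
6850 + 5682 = 12532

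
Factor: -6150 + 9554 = 2^2 * 23^1 * 37^1 = 3404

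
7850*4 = 31400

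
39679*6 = 238074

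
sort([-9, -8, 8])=[-9, -8, 8]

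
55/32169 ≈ 0.00171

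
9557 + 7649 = 17206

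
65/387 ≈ 0.168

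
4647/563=8 + 143/563 ≈ 8.25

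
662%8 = 6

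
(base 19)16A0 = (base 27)CH8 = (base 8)21777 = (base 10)9215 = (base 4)2033333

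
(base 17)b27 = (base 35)2m0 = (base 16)c94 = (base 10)3220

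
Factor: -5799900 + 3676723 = -1*7^1*29^1*10459^1 = -2123177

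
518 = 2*259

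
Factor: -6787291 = -1*7^1*251^1*3863^1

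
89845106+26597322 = 116442428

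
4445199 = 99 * 44901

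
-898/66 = -449/33 ≈ -13.61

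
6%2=0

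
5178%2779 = 2399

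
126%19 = 12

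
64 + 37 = 101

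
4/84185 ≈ 0.0000475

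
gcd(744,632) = 8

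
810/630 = 1 + 2/7 ≈ 1.29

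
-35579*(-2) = 71158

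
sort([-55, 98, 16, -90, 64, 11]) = [-90, -55, 11, 16, 64, 98]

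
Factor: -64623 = -1 * 3^1 * 13^1 * 1657^1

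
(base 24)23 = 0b110011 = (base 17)30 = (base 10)51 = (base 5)201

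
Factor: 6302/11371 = 2^1 * 23^1 * 83^(-1) = 46/83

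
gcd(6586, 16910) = 178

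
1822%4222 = 1822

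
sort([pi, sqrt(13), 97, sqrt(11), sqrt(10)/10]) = [sqrt(10)/10, pi, sqrt(11), sqrt(13), 97]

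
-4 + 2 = -2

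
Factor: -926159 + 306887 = -1*2^3*3^3*47^1*61^1 = -619272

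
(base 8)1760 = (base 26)1ck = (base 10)1008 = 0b1111110000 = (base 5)13013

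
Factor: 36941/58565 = 5^(-1)*13^(-1)*41^1 = 41/65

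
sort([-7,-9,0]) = [-9,-7,0]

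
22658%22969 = 22658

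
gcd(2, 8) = 2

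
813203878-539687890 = 273515988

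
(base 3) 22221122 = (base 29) 7ls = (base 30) 77e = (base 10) 6524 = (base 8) 14574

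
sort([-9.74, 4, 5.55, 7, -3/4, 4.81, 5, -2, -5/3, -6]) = [-9.74, -6, -2, -5/3, -3/4, 4, 4.81, 5, 5.55, 7]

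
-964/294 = -3-41/147 ≈ -3.28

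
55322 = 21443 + 33879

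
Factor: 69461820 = 2^2*3^3*5^1*307^1*419^1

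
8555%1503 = 1040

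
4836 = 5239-403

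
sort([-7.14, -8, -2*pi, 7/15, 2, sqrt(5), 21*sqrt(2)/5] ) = [-8, -7.14, -2*pi, 7/15, 2, sqrt(5), 21*sqrt(2)/5] 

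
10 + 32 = 42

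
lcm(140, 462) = 4620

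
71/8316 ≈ 0.00854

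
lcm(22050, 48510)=242550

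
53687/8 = 6710 + 7/8 ≈ 6710.88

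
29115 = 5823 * 5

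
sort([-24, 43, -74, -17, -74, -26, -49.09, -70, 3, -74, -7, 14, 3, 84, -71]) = [-74, -74, -74, -71, -70, -49.09, -26, -24, -17, -7, 3, 3, 14, 43, 84]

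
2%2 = 0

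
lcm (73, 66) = 4818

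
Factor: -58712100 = -1*2^2*3^1*5^2*23^1*67^1*127^1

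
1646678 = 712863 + 933815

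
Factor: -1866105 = -1*3^3*5^1*23^1*601^1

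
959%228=47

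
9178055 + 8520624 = 17698679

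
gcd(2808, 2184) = 312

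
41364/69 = 13788/23 ≈ 599.48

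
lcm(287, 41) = 287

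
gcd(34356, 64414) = 14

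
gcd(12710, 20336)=2542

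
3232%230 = 12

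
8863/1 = 8863 = 8863.00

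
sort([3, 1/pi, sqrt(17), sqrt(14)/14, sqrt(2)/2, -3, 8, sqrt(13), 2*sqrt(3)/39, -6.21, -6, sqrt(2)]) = [-6.21, -6, -3, 2*sqrt(3)/39, sqrt(14)/14, 1/pi, sqrt(2)/2, sqrt(2), 3, sqrt(13), sqrt(17), 8]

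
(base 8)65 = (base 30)1n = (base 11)49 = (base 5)203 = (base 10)53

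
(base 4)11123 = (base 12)24b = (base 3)110212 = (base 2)101011011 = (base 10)347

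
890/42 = 445/21 ≈ 21.19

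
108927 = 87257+21670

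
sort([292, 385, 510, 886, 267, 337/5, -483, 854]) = [-483, 337/5, 267, 292, 385, 510, 854, 886]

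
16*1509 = 24144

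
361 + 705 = 1066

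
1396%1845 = 1396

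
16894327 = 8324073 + 8570254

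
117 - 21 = 96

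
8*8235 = 65880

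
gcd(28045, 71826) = 1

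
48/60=4/5=0.80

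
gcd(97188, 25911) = 3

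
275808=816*338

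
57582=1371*42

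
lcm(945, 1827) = 27405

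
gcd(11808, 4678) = 2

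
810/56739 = 270/18913 ≈ 0.0143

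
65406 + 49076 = 114482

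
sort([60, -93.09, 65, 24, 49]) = [-93.09, 24, 49, 60, 65]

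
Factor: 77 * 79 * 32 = 2^5 * 7^1 * 11^1 * 79^1 = 194656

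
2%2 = 0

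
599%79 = 46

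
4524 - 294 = 4230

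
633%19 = 6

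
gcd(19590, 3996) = 6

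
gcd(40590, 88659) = 9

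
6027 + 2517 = 8544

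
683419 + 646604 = 1330023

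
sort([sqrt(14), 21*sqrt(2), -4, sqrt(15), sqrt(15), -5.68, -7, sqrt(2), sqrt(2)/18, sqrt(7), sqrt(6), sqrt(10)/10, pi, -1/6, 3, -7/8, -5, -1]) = [-7, -5.68, -5, -4, -1, -7/8, -1/6, sqrt(2)/18, sqrt(10)/10, sqrt(2), sqrt(6), sqrt(7), 3, pi, sqrt(14), sqrt(15), sqrt(15), 21*sqrt(2)]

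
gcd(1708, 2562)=854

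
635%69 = 14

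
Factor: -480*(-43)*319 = 2^5*3^1*5^1*11^1*29^1*43^1 = 6584160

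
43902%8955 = 8082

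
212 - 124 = 88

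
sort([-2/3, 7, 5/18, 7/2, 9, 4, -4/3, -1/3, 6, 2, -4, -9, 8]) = [-9, -4, -4/3, -2/3, -1/3, 5/18, 2, 7/2, 4, 6, 7, 8, 9]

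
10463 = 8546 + 1917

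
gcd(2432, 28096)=64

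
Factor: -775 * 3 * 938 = -1 * 2^1 * 3^1 * 5^2 * 7^1 * 31^1 * 67^1 = -2180850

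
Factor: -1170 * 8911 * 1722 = -1 * 2^2 * 3^3 * 5^1 * 7^2 * 13^1 * 19^1 * 41^1 * 67^1 = -17953348140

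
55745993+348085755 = 403831748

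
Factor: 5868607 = 37^1 * 158611^1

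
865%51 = 49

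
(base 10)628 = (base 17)22g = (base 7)1555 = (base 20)1b8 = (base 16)274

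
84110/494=3235/19 ≈ 170.26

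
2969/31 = 95 + 24/31 ≈ 95.77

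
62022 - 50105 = 11917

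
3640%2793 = 847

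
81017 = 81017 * 1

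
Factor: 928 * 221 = 2^5 * 13^1 * 17^1 * 29^1 = 205088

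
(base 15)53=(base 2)1001110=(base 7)141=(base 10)78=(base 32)2e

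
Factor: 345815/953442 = 2^(-1)*3^(-2)*5^1*7^(-2)*23^(-1)*47^(-1)*69163^1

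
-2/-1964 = 1/982 ≈ 0.00102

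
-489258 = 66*(-7413)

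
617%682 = 617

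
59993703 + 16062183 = 76055886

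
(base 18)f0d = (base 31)526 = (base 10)4873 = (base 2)1001100001001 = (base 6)34321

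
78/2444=3/94 ≈ 0.0319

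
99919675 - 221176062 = -121256387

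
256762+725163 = 981925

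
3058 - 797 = 2261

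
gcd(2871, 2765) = 1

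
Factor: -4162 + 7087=3^2 * 5^2 * 13^1=2925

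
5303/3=1767 + 2/3 ≈ 1767.67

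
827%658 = 169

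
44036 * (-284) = -12506224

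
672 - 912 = -240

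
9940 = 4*2485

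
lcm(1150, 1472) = 36800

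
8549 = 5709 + 2840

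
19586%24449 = 19586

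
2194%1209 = 985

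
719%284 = 151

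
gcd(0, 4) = 4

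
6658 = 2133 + 4525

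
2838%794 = 456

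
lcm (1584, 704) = 6336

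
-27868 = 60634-88502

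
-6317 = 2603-8920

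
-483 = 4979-5462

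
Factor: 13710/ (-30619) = -1 * 2^1 * 3^1 * 5^1 * 67^ (-1) = -30/67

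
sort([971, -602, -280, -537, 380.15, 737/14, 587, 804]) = [-602, -537, -280, 737/14, 380.15, 587, 804, 971]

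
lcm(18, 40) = 360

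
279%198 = 81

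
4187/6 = 697 + 5/6 ≈ 697.83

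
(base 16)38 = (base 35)1l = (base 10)56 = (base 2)111000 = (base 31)1p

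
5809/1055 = 5 + 534/1055 ≈ 5.51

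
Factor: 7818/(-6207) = -1 * 2^1 * 1303^1 * 2069^(-1) = -2606/2069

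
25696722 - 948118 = 24748604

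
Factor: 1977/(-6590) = -1 * 2^(-1) * 3^1 * 5^(-1) = -3/10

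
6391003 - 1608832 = 4782171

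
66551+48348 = 114899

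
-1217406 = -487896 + -729510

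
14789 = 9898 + 4891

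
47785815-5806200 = 41979615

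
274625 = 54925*5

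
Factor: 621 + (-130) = 491^1 = 491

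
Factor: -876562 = -1*2^1*438281^1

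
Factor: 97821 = 3^3*3623^1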